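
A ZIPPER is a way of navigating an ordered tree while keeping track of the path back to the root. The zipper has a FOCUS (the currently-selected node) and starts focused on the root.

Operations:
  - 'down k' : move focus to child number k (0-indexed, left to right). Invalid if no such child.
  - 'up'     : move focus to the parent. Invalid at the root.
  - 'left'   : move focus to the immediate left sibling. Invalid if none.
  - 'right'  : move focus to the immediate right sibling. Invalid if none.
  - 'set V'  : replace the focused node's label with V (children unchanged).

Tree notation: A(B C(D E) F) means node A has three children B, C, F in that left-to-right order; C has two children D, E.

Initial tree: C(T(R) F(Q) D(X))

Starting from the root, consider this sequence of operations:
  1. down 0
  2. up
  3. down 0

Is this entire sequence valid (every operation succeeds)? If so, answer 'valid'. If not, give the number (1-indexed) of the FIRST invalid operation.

Answer: valid

Derivation:
Step 1 (down 0): focus=T path=0 depth=1 children=['R'] left=[] right=['F', 'D'] parent=C
Step 2 (up): focus=C path=root depth=0 children=['T', 'F', 'D'] (at root)
Step 3 (down 0): focus=T path=0 depth=1 children=['R'] left=[] right=['F', 'D'] parent=C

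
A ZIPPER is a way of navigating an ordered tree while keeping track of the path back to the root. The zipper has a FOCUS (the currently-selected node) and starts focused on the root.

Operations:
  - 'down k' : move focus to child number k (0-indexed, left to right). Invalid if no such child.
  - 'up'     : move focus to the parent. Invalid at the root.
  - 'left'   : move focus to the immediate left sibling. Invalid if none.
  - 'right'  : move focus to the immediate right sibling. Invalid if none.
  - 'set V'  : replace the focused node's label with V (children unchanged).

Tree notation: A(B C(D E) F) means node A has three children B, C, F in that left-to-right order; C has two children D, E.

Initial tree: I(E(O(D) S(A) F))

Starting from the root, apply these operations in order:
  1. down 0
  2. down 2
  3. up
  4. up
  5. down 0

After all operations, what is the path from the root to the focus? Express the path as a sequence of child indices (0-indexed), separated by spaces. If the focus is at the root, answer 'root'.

Answer: 0

Derivation:
Step 1 (down 0): focus=E path=0 depth=1 children=['O', 'S', 'F'] left=[] right=[] parent=I
Step 2 (down 2): focus=F path=0/2 depth=2 children=[] left=['O', 'S'] right=[] parent=E
Step 3 (up): focus=E path=0 depth=1 children=['O', 'S', 'F'] left=[] right=[] parent=I
Step 4 (up): focus=I path=root depth=0 children=['E'] (at root)
Step 5 (down 0): focus=E path=0 depth=1 children=['O', 'S', 'F'] left=[] right=[] parent=I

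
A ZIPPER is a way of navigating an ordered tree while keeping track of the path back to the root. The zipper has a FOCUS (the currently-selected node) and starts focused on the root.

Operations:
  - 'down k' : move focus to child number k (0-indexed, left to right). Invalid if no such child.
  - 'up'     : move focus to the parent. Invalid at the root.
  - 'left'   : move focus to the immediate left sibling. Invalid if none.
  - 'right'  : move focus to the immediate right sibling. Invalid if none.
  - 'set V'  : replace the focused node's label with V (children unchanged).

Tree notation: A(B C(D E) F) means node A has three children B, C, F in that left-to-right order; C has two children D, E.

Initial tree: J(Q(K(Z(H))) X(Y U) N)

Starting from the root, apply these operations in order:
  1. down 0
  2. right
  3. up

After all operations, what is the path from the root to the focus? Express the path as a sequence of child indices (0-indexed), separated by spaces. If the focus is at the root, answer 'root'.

Answer: root

Derivation:
Step 1 (down 0): focus=Q path=0 depth=1 children=['K'] left=[] right=['X', 'N'] parent=J
Step 2 (right): focus=X path=1 depth=1 children=['Y', 'U'] left=['Q'] right=['N'] parent=J
Step 3 (up): focus=J path=root depth=0 children=['Q', 'X', 'N'] (at root)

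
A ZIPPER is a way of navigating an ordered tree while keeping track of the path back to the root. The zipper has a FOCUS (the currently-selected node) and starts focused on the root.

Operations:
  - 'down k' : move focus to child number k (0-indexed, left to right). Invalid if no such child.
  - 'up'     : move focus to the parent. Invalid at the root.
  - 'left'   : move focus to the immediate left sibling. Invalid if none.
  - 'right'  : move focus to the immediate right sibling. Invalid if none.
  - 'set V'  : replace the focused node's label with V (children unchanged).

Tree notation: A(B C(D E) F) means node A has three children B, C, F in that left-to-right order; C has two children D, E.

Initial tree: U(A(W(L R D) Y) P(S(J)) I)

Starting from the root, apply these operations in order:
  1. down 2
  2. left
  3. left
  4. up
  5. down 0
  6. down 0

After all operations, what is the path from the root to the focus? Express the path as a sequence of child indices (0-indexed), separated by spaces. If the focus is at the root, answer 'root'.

Answer: 0 0

Derivation:
Step 1 (down 2): focus=I path=2 depth=1 children=[] left=['A', 'P'] right=[] parent=U
Step 2 (left): focus=P path=1 depth=1 children=['S'] left=['A'] right=['I'] parent=U
Step 3 (left): focus=A path=0 depth=1 children=['W', 'Y'] left=[] right=['P', 'I'] parent=U
Step 4 (up): focus=U path=root depth=0 children=['A', 'P', 'I'] (at root)
Step 5 (down 0): focus=A path=0 depth=1 children=['W', 'Y'] left=[] right=['P', 'I'] parent=U
Step 6 (down 0): focus=W path=0/0 depth=2 children=['L', 'R', 'D'] left=[] right=['Y'] parent=A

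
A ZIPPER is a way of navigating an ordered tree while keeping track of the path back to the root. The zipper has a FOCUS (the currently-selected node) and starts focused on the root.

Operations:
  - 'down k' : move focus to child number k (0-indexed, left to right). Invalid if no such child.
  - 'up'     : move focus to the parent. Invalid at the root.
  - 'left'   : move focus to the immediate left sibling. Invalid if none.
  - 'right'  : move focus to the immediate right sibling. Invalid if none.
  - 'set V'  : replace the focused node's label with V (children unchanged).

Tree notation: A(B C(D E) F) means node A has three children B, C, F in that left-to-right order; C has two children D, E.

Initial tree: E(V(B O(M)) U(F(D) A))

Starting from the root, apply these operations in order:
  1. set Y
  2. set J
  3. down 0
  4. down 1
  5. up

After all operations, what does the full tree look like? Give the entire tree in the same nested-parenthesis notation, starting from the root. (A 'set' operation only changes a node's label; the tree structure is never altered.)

Step 1 (set Y): focus=Y path=root depth=0 children=['V', 'U'] (at root)
Step 2 (set J): focus=J path=root depth=0 children=['V', 'U'] (at root)
Step 3 (down 0): focus=V path=0 depth=1 children=['B', 'O'] left=[] right=['U'] parent=J
Step 4 (down 1): focus=O path=0/1 depth=2 children=['M'] left=['B'] right=[] parent=V
Step 5 (up): focus=V path=0 depth=1 children=['B', 'O'] left=[] right=['U'] parent=J

Answer: J(V(B O(M)) U(F(D) A))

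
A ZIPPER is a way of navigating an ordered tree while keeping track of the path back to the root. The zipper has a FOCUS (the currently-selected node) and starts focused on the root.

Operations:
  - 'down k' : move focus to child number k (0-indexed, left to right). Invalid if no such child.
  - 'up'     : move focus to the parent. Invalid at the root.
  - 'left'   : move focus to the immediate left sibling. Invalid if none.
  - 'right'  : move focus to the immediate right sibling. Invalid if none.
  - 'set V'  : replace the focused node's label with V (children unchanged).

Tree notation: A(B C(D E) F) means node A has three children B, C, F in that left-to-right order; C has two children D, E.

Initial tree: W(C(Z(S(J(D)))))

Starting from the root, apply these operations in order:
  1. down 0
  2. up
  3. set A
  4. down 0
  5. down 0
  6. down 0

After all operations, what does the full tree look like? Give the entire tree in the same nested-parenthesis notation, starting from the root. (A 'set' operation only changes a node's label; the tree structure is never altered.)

Step 1 (down 0): focus=C path=0 depth=1 children=['Z'] left=[] right=[] parent=W
Step 2 (up): focus=W path=root depth=0 children=['C'] (at root)
Step 3 (set A): focus=A path=root depth=0 children=['C'] (at root)
Step 4 (down 0): focus=C path=0 depth=1 children=['Z'] left=[] right=[] parent=A
Step 5 (down 0): focus=Z path=0/0 depth=2 children=['S'] left=[] right=[] parent=C
Step 6 (down 0): focus=S path=0/0/0 depth=3 children=['J'] left=[] right=[] parent=Z

Answer: A(C(Z(S(J(D)))))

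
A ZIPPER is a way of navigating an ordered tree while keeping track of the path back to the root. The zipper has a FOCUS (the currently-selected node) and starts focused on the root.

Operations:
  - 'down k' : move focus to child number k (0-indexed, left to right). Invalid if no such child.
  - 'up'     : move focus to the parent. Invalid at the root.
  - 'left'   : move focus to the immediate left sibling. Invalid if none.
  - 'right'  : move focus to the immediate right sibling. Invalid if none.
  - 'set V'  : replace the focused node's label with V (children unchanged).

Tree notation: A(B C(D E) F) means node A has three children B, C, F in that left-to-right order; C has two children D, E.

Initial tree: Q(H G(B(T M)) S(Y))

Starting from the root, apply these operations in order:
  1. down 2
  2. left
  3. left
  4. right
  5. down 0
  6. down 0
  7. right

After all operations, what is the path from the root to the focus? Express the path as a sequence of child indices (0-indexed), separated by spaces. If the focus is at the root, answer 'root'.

Answer: 1 0 1

Derivation:
Step 1 (down 2): focus=S path=2 depth=1 children=['Y'] left=['H', 'G'] right=[] parent=Q
Step 2 (left): focus=G path=1 depth=1 children=['B'] left=['H'] right=['S'] parent=Q
Step 3 (left): focus=H path=0 depth=1 children=[] left=[] right=['G', 'S'] parent=Q
Step 4 (right): focus=G path=1 depth=1 children=['B'] left=['H'] right=['S'] parent=Q
Step 5 (down 0): focus=B path=1/0 depth=2 children=['T', 'M'] left=[] right=[] parent=G
Step 6 (down 0): focus=T path=1/0/0 depth=3 children=[] left=[] right=['M'] parent=B
Step 7 (right): focus=M path=1/0/1 depth=3 children=[] left=['T'] right=[] parent=B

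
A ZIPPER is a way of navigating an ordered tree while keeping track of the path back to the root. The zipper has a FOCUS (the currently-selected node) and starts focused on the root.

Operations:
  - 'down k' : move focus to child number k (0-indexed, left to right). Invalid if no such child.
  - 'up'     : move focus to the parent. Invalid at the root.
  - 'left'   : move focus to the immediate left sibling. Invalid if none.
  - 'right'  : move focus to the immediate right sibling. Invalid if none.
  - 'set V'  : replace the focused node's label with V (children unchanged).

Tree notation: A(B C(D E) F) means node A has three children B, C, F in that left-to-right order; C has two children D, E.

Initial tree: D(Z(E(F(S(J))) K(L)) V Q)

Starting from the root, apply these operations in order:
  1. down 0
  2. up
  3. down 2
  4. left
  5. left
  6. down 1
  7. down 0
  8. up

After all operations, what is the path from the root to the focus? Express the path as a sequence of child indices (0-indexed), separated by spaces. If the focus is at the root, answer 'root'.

Step 1 (down 0): focus=Z path=0 depth=1 children=['E', 'K'] left=[] right=['V', 'Q'] parent=D
Step 2 (up): focus=D path=root depth=0 children=['Z', 'V', 'Q'] (at root)
Step 3 (down 2): focus=Q path=2 depth=1 children=[] left=['Z', 'V'] right=[] parent=D
Step 4 (left): focus=V path=1 depth=1 children=[] left=['Z'] right=['Q'] parent=D
Step 5 (left): focus=Z path=0 depth=1 children=['E', 'K'] left=[] right=['V', 'Q'] parent=D
Step 6 (down 1): focus=K path=0/1 depth=2 children=['L'] left=['E'] right=[] parent=Z
Step 7 (down 0): focus=L path=0/1/0 depth=3 children=[] left=[] right=[] parent=K
Step 8 (up): focus=K path=0/1 depth=2 children=['L'] left=['E'] right=[] parent=Z

Answer: 0 1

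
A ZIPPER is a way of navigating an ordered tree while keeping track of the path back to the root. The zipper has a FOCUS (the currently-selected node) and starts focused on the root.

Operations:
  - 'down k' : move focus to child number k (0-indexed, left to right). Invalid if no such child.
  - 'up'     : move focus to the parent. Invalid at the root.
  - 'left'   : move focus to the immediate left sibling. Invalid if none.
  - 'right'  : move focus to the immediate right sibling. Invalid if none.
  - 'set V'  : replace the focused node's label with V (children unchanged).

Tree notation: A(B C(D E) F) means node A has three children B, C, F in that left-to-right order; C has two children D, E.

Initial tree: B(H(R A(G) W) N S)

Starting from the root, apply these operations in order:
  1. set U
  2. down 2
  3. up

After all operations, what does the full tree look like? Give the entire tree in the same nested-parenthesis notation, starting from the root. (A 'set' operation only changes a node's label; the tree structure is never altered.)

Step 1 (set U): focus=U path=root depth=0 children=['H', 'N', 'S'] (at root)
Step 2 (down 2): focus=S path=2 depth=1 children=[] left=['H', 'N'] right=[] parent=U
Step 3 (up): focus=U path=root depth=0 children=['H', 'N', 'S'] (at root)

Answer: U(H(R A(G) W) N S)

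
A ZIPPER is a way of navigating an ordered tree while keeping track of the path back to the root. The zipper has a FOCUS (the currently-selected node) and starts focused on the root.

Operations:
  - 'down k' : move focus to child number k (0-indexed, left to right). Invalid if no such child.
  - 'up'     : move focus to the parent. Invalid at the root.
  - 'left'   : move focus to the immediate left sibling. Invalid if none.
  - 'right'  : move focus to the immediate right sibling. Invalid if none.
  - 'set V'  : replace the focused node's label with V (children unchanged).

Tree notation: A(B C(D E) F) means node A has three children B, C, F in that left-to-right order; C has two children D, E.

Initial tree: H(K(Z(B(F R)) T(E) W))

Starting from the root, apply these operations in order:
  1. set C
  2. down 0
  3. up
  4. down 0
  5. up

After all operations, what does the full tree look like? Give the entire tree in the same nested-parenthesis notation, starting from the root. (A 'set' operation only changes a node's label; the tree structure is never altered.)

Step 1 (set C): focus=C path=root depth=0 children=['K'] (at root)
Step 2 (down 0): focus=K path=0 depth=1 children=['Z', 'T', 'W'] left=[] right=[] parent=C
Step 3 (up): focus=C path=root depth=0 children=['K'] (at root)
Step 4 (down 0): focus=K path=0 depth=1 children=['Z', 'T', 'W'] left=[] right=[] parent=C
Step 5 (up): focus=C path=root depth=0 children=['K'] (at root)

Answer: C(K(Z(B(F R)) T(E) W))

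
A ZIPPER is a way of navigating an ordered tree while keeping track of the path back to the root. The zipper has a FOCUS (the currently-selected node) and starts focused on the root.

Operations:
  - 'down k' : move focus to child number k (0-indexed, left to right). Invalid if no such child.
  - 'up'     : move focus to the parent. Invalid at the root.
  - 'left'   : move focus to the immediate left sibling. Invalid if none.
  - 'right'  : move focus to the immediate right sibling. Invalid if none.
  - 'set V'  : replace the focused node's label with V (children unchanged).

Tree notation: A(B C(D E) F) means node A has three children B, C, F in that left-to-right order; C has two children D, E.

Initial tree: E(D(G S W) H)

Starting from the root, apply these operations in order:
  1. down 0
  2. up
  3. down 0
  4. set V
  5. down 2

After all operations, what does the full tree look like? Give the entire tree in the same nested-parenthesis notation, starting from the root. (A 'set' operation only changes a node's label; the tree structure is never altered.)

Answer: E(V(G S W) H)

Derivation:
Step 1 (down 0): focus=D path=0 depth=1 children=['G', 'S', 'W'] left=[] right=['H'] parent=E
Step 2 (up): focus=E path=root depth=0 children=['D', 'H'] (at root)
Step 3 (down 0): focus=D path=0 depth=1 children=['G', 'S', 'W'] left=[] right=['H'] parent=E
Step 4 (set V): focus=V path=0 depth=1 children=['G', 'S', 'W'] left=[] right=['H'] parent=E
Step 5 (down 2): focus=W path=0/2 depth=2 children=[] left=['G', 'S'] right=[] parent=V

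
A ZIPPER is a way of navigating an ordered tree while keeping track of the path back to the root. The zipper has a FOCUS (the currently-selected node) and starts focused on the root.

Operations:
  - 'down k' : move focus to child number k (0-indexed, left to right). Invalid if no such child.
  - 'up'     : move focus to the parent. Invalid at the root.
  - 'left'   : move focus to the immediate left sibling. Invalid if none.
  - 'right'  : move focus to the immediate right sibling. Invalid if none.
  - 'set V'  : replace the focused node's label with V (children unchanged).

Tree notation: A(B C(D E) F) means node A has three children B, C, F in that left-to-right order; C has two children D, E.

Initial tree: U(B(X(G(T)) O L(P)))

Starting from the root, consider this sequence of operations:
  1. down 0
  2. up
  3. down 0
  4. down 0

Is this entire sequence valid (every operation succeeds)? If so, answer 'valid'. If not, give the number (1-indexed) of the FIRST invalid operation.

Step 1 (down 0): focus=B path=0 depth=1 children=['X', 'O', 'L'] left=[] right=[] parent=U
Step 2 (up): focus=U path=root depth=0 children=['B'] (at root)
Step 3 (down 0): focus=B path=0 depth=1 children=['X', 'O', 'L'] left=[] right=[] parent=U
Step 4 (down 0): focus=X path=0/0 depth=2 children=['G'] left=[] right=['O', 'L'] parent=B

Answer: valid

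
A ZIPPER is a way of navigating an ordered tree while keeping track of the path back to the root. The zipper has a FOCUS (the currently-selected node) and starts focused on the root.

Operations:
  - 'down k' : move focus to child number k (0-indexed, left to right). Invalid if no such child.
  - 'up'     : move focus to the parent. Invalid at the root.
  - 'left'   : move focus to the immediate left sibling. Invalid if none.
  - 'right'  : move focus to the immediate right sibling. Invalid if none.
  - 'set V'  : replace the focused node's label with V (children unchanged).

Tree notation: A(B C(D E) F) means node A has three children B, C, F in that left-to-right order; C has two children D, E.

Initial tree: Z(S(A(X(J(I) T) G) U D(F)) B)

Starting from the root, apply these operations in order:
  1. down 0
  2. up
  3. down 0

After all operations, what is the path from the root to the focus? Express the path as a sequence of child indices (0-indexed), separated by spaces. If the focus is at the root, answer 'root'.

Step 1 (down 0): focus=S path=0 depth=1 children=['A', 'U', 'D'] left=[] right=['B'] parent=Z
Step 2 (up): focus=Z path=root depth=0 children=['S', 'B'] (at root)
Step 3 (down 0): focus=S path=0 depth=1 children=['A', 'U', 'D'] left=[] right=['B'] parent=Z

Answer: 0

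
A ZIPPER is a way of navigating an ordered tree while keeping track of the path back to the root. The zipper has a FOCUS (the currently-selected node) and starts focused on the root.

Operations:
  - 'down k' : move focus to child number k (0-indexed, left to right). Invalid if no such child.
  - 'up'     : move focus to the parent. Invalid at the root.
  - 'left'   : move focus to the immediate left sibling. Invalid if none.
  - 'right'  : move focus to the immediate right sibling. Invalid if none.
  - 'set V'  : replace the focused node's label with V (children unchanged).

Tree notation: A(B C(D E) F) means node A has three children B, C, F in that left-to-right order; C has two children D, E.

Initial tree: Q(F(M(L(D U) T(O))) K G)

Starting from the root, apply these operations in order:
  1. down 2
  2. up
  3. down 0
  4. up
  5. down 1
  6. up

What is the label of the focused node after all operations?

Answer: Q

Derivation:
Step 1 (down 2): focus=G path=2 depth=1 children=[] left=['F', 'K'] right=[] parent=Q
Step 2 (up): focus=Q path=root depth=0 children=['F', 'K', 'G'] (at root)
Step 3 (down 0): focus=F path=0 depth=1 children=['M'] left=[] right=['K', 'G'] parent=Q
Step 4 (up): focus=Q path=root depth=0 children=['F', 'K', 'G'] (at root)
Step 5 (down 1): focus=K path=1 depth=1 children=[] left=['F'] right=['G'] parent=Q
Step 6 (up): focus=Q path=root depth=0 children=['F', 'K', 'G'] (at root)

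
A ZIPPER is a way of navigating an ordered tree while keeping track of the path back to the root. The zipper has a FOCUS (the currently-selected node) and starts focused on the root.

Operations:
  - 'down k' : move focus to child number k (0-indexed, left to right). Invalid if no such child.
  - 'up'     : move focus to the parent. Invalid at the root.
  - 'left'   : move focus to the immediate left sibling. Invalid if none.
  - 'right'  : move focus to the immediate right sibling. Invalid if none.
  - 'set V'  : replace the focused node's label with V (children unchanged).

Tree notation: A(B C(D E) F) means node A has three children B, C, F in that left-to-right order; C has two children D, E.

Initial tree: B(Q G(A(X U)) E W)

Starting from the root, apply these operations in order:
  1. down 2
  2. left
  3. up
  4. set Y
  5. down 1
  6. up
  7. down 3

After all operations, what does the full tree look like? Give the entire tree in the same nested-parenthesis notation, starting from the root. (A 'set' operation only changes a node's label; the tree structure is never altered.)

Step 1 (down 2): focus=E path=2 depth=1 children=[] left=['Q', 'G'] right=['W'] parent=B
Step 2 (left): focus=G path=1 depth=1 children=['A'] left=['Q'] right=['E', 'W'] parent=B
Step 3 (up): focus=B path=root depth=0 children=['Q', 'G', 'E', 'W'] (at root)
Step 4 (set Y): focus=Y path=root depth=0 children=['Q', 'G', 'E', 'W'] (at root)
Step 5 (down 1): focus=G path=1 depth=1 children=['A'] left=['Q'] right=['E', 'W'] parent=Y
Step 6 (up): focus=Y path=root depth=0 children=['Q', 'G', 'E', 'W'] (at root)
Step 7 (down 3): focus=W path=3 depth=1 children=[] left=['Q', 'G', 'E'] right=[] parent=Y

Answer: Y(Q G(A(X U)) E W)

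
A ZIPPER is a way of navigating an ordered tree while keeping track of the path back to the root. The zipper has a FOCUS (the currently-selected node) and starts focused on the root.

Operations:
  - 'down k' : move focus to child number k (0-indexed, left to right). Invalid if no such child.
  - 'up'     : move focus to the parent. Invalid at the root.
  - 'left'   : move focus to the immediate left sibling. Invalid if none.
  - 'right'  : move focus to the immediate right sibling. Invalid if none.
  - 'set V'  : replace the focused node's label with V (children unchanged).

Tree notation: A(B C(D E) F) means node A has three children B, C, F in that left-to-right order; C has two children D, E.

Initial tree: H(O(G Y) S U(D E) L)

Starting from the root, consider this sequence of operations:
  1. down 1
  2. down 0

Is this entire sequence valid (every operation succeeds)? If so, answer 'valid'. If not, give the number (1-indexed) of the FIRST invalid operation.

Answer: 2

Derivation:
Step 1 (down 1): focus=S path=1 depth=1 children=[] left=['O'] right=['U', 'L'] parent=H
Step 2 (down 0): INVALID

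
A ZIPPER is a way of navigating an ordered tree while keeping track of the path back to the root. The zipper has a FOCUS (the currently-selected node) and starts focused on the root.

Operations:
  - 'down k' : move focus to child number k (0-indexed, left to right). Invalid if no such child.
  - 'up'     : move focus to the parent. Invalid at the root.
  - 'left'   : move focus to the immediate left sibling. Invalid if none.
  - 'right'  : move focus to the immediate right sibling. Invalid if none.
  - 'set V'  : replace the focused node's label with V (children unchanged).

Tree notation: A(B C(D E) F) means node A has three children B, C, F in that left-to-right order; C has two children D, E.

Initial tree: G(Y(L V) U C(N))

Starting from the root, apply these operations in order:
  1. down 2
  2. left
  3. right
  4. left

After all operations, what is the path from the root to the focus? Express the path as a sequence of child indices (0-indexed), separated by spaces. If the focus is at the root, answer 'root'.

Step 1 (down 2): focus=C path=2 depth=1 children=['N'] left=['Y', 'U'] right=[] parent=G
Step 2 (left): focus=U path=1 depth=1 children=[] left=['Y'] right=['C'] parent=G
Step 3 (right): focus=C path=2 depth=1 children=['N'] left=['Y', 'U'] right=[] parent=G
Step 4 (left): focus=U path=1 depth=1 children=[] left=['Y'] right=['C'] parent=G

Answer: 1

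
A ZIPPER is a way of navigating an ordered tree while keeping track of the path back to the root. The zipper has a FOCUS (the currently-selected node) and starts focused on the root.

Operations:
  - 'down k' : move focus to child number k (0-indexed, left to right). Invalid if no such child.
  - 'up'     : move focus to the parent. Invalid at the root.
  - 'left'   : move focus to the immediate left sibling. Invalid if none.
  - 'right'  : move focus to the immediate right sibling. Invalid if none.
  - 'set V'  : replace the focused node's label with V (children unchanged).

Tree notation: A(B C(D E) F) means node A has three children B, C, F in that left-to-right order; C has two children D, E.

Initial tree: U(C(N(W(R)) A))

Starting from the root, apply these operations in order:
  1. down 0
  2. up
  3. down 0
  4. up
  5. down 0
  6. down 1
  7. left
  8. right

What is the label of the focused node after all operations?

Step 1 (down 0): focus=C path=0 depth=1 children=['N', 'A'] left=[] right=[] parent=U
Step 2 (up): focus=U path=root depth=0 children=['C'] (at root)
Step 3 (down 0): focus=C path=0 depth=1 children=['N', 'A'] left=[] right=[] parent=U
Step 4 (up): focus=U path=root depth=0 children=['C'] (at root)
Step 5 (down 0): focus=C path=0 depth=1 children=['N', 'A'] left=[] right=[] parent=U
Step 6 (down 1): focus=A path=0/1 depth=2 children=[] left=['N'] right=[] parent=C
Step 7 (left): focus=N path=0/0 depth=2 children=['W'] left=[] right=['A'] parent=C
Step 8 (right): focus=A path=0/1 depth=2 children=[] left=['N'] right=[] parent=C

Answer: A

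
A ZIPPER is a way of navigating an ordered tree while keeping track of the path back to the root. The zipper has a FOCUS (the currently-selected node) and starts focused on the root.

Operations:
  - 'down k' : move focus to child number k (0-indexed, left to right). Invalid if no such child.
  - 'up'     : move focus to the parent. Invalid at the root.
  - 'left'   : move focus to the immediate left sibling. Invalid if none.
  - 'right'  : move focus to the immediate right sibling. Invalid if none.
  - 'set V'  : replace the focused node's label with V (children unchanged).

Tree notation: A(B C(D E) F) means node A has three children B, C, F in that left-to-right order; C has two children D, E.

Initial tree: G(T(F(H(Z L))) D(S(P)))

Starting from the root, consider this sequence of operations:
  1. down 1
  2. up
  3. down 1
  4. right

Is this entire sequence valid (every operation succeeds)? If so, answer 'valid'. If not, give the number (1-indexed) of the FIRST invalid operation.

Step 1 (down 1): focus=D path=1 depth=1 children=['S'] left=['T'] right=[] parent=G
Step 2 (up): focus=G path=root depth=0 children=['T', 'D'] (at root)
Step 3 (down 1): focus=D path=1 depth=1 children=['S'] left=['T'] right=[] parent=G
Step 4 (right): INVALID

Answer: 4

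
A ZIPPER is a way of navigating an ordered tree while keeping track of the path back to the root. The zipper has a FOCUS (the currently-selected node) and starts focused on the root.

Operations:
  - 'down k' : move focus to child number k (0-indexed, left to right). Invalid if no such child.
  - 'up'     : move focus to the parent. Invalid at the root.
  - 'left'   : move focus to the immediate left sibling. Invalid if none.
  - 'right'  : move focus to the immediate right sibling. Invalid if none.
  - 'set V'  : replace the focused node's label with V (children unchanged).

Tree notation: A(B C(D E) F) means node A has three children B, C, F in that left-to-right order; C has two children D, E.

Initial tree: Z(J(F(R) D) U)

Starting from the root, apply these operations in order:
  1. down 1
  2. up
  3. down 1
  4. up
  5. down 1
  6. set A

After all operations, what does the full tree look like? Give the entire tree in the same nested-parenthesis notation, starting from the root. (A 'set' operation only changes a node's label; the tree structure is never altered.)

Answer: Z(J(F(R) D) A)

Derivation:
Step 1 (down 1): focus=U path=1 depth=1 children=[] left=['J'] right=[] parent=Z
Step 2 (up): focus=Z path=root depth=0 children=['J', 'U'] (at root)
Step 3 (down 1): focus=U path=1 depth=1 children=[] left=['J'] right=[] parent=Z
Step 4 (up): focus=Z path=root depth=0 children=['J', 'U'] (at root)
Step 5 (down 1): focus=U path=1 depth=1 children=[] left=['J'] right=[] parent=Z
Step 6 (set A): focus=A path=1 depth=1 children=[] left=['J'] right=[] parent=Z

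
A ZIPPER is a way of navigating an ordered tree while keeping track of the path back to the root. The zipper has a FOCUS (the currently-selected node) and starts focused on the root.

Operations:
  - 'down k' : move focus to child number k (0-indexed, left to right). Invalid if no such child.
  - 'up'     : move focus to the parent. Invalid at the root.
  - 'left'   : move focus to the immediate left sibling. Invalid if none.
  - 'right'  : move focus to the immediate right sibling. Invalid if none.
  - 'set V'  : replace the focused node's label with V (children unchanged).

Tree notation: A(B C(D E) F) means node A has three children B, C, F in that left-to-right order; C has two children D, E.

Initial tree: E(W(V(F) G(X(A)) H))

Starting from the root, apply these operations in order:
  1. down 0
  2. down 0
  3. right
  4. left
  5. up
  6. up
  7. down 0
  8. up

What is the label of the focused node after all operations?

Answer: E

Derivation:
Step 1 (down 0): focus=W path=0 depth=1 children=['V', 'G', 'H'] left=[] right=[] parent=E
Step 2 (down 0): focus=V path=0/0 depth=2 children=['F'] left=[] right=['G', 'H'] parent=W
Step 3 (right): focus=G path=0/1 depth=2 children=['X'] left=['V'] right=['H'] parent=W
Step 4 (left): focus=V path=0/0 depth=2 children=['F'] left=[] right=['G', 'H'] parent=W
Step 5 (up): focus=W path=0 depth=1 children=['V', 'G', 'H'] left=[] right=[] parent=E
Step 6 (up): focus=E path=root depth=0 children=['W'] (at root)
Step 7 (down 0): focus=W path=0 depth=1 children=['V', 'G', 'H'] left=[] right=[] parent=E
Step 8 (up): focus=E path=root depth=0 children=['W'] (at root)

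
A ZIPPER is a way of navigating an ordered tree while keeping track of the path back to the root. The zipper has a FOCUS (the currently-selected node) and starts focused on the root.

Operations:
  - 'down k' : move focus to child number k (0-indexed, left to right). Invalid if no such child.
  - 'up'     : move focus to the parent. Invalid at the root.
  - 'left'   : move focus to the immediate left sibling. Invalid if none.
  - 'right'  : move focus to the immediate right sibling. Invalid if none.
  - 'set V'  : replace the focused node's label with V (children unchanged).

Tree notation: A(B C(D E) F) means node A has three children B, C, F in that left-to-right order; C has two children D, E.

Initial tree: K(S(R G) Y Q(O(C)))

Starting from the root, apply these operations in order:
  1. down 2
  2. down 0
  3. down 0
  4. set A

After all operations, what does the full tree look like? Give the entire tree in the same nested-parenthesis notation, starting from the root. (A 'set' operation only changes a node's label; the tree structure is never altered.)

Answer: K(S(R G) Y Q(O(A)))

Derivation:
Step 1 (down 2): focus=Q path=2 depth=1 children=['O'] left=['S', 'Y'] right=[] parent=K
Step 2 (down 0): focus=O path=2/0 depth=2 children=['C'] left=[] right=[] parent=Q
Step 3 (down 0): focus=C path=2/0/0 depth=3 children=[] left=[] right=[] parent=O
Step 4 (set A): focus=A path=2/0/0 depth=3 children=[] left=[] right=[] parent=O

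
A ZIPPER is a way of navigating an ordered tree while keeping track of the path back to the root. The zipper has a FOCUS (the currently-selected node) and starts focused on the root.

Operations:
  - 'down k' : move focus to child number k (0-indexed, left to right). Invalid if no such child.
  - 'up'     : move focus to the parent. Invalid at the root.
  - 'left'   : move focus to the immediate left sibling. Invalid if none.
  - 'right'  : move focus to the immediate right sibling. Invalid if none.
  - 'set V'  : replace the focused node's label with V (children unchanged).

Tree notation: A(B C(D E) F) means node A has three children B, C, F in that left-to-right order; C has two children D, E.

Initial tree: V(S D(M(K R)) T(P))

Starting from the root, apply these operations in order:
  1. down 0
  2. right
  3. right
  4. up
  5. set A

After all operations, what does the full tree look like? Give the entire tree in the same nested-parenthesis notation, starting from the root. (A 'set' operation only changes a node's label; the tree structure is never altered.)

Step 1 (down 0): focus=S path=0 depth=1 children=[] left=[] right=['D', 'T'] parent=V
Step 2 (right): focus=D path=1 depth=1 children=['M'] left=['S'] right=['T'] parent=V
Step 3 (right): focus=T path=2 depth=1 children=['P'] left=['S', 'D'] right=[] parent=V
Step 4 (up): focus=V path=root depth=0 children=['S', 'D', 'T'] (at root)
Step 5 (set A): focus=A path=root depth=0 children=['S', 'D', 'T'] (at root)

Answer: A(S D(M(K R)) T(P))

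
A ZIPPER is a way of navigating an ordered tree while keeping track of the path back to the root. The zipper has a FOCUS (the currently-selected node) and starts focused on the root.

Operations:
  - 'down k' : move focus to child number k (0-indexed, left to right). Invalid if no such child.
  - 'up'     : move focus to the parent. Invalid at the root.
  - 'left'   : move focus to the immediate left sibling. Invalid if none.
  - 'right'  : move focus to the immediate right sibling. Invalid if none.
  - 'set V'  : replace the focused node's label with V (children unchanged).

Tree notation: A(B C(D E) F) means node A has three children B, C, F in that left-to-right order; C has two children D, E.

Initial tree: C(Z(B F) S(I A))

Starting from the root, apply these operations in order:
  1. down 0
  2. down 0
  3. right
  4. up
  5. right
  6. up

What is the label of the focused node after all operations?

Step 1 (down 0): focus=Z path=0 depth=1 children=['B', 'F'] left=[] right=['S'] parent=C
Step 2 (down 0): focus=B path=0/0 depth=2 children=[] left=[] right=['F'] parent=Z
Step 3 (right): focus=F path=0/1 depth=2 children=[] left=['B'] right=[] parent=Z
Step 4 (up): focus=Z path=0 depth=1 children=['B', 'F'] left=[] right=['S'] parent=C
Step 5 (right): focus=S path=1 depth=1 children=['I', 'A'] left=['Z'] right=[] parent=C
Step 6 (up): focus=C path=root depth=0 children=['Z', 'S'] (at root)

Answer: C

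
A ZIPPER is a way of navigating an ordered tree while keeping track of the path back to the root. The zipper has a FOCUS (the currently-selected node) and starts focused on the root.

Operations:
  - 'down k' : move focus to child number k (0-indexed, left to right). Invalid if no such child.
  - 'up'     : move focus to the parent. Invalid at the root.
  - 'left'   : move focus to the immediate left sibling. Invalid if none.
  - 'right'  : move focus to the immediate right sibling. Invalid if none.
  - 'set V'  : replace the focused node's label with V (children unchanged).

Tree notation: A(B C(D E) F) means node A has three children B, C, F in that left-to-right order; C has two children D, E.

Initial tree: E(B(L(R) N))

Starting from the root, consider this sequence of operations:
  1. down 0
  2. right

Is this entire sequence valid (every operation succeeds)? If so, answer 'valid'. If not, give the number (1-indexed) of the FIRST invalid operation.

Answer: 2

Derivation:
Step 1 (down 0): focus=B path=0 depth=1 children=['L', 'N'] left=[] right=[] parent=E
Step 2 (right): INVALID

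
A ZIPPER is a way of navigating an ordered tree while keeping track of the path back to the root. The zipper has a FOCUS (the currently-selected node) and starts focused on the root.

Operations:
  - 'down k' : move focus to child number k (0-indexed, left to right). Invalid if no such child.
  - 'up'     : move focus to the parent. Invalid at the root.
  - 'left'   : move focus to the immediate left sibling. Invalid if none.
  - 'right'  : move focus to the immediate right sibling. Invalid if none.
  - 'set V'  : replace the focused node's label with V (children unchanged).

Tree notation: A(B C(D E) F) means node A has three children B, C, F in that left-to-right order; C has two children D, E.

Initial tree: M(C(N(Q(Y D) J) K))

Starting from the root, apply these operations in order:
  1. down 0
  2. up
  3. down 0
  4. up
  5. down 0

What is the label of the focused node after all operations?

Step 1 (down 0): focus=C path=0 depth=1 children=['N', 'K'] left=[] right=[] parent=M
Step 2 (up): focus=M path=root depth=0 children=['C'] (at root)
Step 3 (down 0): focus=C path=0 depth=1 children=['N', 'K'] left=[] right=[] parent=M
Step 4 (up): focus=M path=root depth=0 children=['C'] (at root)
Step 5 (down 0): focus=C path=0 depth=1 children=['N', 'K'] left=[] right=[] parent=M

Answer: C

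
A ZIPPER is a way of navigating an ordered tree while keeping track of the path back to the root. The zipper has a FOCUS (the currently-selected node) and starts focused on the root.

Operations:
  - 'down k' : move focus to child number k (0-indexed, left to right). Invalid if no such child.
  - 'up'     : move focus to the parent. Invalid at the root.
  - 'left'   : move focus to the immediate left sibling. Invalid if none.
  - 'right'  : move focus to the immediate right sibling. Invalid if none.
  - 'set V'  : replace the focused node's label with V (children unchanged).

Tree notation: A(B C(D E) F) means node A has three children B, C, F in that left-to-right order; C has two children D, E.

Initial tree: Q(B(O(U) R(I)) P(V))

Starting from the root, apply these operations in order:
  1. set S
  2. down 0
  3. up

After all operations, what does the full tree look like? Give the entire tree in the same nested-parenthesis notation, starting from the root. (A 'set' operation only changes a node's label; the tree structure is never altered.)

Answer: S(B(O(U) R(I)) P(V))

Derivation:
Step 1 (set S): focus=S path=root depth=0 children=['B', 'P'] (at root)
Step 2 (down 0): focus=B path=0 depth=1 children=['O', 'R'] left=[] right=['P'] parent=S
Step 3 (up): focus=S path=root depth=0 children=['B', 'P'] (at root)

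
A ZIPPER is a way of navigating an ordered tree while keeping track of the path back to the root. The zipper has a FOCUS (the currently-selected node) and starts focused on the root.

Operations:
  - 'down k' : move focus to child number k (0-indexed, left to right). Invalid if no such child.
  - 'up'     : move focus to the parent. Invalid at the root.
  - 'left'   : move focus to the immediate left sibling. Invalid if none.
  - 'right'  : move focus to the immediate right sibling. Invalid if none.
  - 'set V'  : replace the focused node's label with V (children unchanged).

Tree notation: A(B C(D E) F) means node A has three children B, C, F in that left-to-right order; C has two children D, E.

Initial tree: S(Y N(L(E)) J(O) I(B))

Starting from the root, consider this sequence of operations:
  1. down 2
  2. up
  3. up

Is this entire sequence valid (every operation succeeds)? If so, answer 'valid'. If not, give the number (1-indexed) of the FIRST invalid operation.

Step 1 (down 2): focus=J path=2 depth=1 children=['O'] left=['Y', 'N'] right=['I'] parent=S
Step 2 (up): focus=S path=root depth=0 children=['Y', 'N', 'J', 'I'] (at root)
Step 3 (up): INVALID

Answer: 3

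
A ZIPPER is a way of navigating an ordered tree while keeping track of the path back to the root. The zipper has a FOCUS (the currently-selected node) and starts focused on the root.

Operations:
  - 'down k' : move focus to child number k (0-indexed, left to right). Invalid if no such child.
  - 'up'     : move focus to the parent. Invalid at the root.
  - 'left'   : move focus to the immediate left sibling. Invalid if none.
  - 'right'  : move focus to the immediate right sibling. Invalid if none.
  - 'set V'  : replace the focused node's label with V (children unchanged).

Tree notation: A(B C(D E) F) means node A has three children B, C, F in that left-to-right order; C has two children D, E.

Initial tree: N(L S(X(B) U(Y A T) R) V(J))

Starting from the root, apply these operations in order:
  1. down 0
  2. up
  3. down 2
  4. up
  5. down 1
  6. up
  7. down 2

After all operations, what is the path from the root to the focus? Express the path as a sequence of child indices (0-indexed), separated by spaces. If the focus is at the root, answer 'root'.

Step 1 (down 0): focus=L path=0 depth=1 children=[] left=[] right=['S', 'V'] parent=N
Step 2 (up): focus=N path=root depth=0 children=['L', 'S', 'V'] (at root)
Step 3 (down 2): focus=V path=2 depth=1 children=['J'] left=['L', 'S'] right=[] parent=N
Step 4 (up): focus=N path=root depth=0 children=['L', 'S', 'V'] (at root)
Step 5 (down 1): focus=S path=1 depth=1 children=['X', 'U', 'R'] left=['L'] right=['V'] parent=N
Step 6 (up): focus=N path=root depth=0 children=['L', 'S', 'V'] (at root)
Step 7 (down 2): focus=V path=2 depth=1 children=['J'] left=['L', 'S'] right=[] parent=N

Answer: 2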